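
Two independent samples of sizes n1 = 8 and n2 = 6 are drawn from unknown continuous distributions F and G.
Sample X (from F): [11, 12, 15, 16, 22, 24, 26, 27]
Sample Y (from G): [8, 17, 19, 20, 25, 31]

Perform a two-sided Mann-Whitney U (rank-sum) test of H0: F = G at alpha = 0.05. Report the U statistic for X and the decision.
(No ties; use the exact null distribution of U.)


Step 1: Combine and sort all 14 observations; assign midranks.
sorted (value, group): (8,Y), (11,X), (12,X), (15,X), (16,X), (17,Y), (19,Y), (20,Y), (22,X), (24,X), (25,Y), (26,X), (27,X), (31,Y)
ranks: 8->1, 11->2, 12->3, 15->4, 16->5, 17->6, 19->7, 20->8, 22->9, 24->10, 25->11, 26->12, 27->13, 31->14
Step 2: Rank sum for X: R1 = 2 + 3 + 4 + 5 + 9 + 10 + 12 + 13 = 58.
Step 3: U_X = R1 - n1(n1+1)/2 = 58 - 8*9/2 = 58 - 36 = 22.
       U_Y = n1*n2 - U_X = 48 - 22 = 26.
Step 4: No ties, so the exact null distribution of U (based on enumerating the C(14,8) = 3003 equally likely rank assignments) gives the two-sided p-value.
Step 5: p-value = 0.851815; compare to alpha = 0.05. fail to reject H0.

U_X = 22, p = 0.851815, fail to reject H0 at alpha = 0.05.


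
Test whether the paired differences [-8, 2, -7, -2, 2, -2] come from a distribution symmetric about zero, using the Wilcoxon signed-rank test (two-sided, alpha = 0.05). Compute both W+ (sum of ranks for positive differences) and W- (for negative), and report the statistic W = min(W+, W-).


Step 1: Drop any zero differences (none here) and take |d_i|.
|d| = [8, 2, 7, 2, 2, 2]
Step 2: Midrank |d_i| (ties get averaged ranks).
ranks: |8|->6, |2|->2.5, |7|->5, |2|->2.5, |2|->2.5, |2|->2.5
Step 3: Attach original signs; sum ranks with positive sign and with negative sign.
W+ = 2.5 + 2.5 = 5
W- = 6 + 5 + 2.5 + 2.5 = 16
(Check: W+ + W- = 21 should equal n(n+1)/2 = 21.)
Step 4: Test statistic W = min(W+, W-) = 5.
Step 5: Ties in |d|, so use the tie-corrected normal approximation.
        E[W] = n(n+1)/4 = 6*7/4 = 10.5.
        Tie groups: |d|=2 (t=4); sum(t^3 - t) = 60.
        Var[W] = n(n+1)(2n+1)/24 - sum(t^3-t)/48 = 546/24 - 60/48 = 21.5.
        z = (W - E[W]) / sqrt(Var[W]) = (5 - 10.5) / 4.6368 = -1.1862.
        Two-sided p = 2*Phi(z) = 0.235559.
Step 6: alpha = 0.05. fail to reject H0.

W+ = 5, W- = 16, W = min = 5, p = 0.235559, fail to reject H0.


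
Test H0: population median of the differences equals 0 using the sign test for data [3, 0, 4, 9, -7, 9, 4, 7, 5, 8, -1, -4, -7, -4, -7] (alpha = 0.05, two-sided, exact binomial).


Step 1: Discard zero differences. Original n = 15; n_eff = number of nonzero differences = 14.
Nonzero differences (with sign): +3, +4, +9, -7, +9, +4, +7, +5, +8, -1, -4, -7, -4, -7
Step 2: Count signs: positive = 8, negative = 6.
Step 3: Under H0: P(positive) = 0.5, so the number of positives S ~ Bin(14, 0.5).
Step 4: Two-sided exact p-value = sum of Bin(14,0.5) probabilities at or below the observed probability = 0.790527.
Step 5: alpha = 0.05. fail to reject H0.

n_eff = 14, pos = 8, neg = 6, p = 0.790527, fail to reject H0.


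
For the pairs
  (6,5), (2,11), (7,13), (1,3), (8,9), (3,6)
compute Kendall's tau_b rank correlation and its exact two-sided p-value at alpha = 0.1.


Step 1: Enumerate the 15 unordered pairs (i,j) with i<j and classify each by sign(x_j-x_i) * sign(y_j-y_i).
  (1,2):dx=-4,dy=+6->D; (1,3):dx=+1,dy=+8->C; (1,4):dx=-5,dy=-2->C; (1,5):dx=+2,dy=+4->C
  (1,6):dx=-3,dy=+1->D; (2,3):dx=+5,dy=+2->C; (2,4):dx=-1,dy=-8->C; (2,5):dx=+6,dy=-2->D
  (2,6):dx=+1,dy=-5->D; (3,4):dx=-6,dy=-10->C; (3,5):dx=+1,dy=-4->D; (3,6):dx=-4,dy=-7->C
  (4,5):dx=+7,dy=+6->C; (4,6):dx=+2,dy=+3->C; (5,6):dx=-5,dy=-3->C
Step 2: C = 10, D = 5, total pairs = 15.
Step 3: tau = (C - D)/(n(n-1)/2) = (10 - 5)/15 = 0.333333.
Step 4: Exact two-sided p-value (enumerate n! = 720 permutations of y under H0): p = 0.469444.
Step 5: alpha = 0.1. fail to reject H0.

tau_b = 0.3333 (C=10, D=5), p = 0.469444, fail to reject H0.


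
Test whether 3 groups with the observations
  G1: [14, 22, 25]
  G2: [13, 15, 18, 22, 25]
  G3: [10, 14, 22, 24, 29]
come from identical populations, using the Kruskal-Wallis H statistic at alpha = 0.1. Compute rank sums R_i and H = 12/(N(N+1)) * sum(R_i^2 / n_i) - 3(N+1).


Step 1: Combine all N = 13 observations and assign midranks.
sorted (value, group, rank): (10,G3,1), (13,G2,2), (14,G1,3.5), (14,G3,3.5), (15,G2,5), (18,G2,6), (22,G1,8), (22,G2,8), (22,G3,8), (24,G3,10), (25,G1,11.5), (25,G2,11.5), (29,G3,13)
Step 2: Sum ranks within each group.
R_1 = 23 (n_1 = 3)
R_2 = 32.5 (n_2 = 5)
R_3 = 35.5 (n_3 = 5)
Step 3: H = 12/(N(N+1)) * sum(R_i^2/n_i) - 3(N+1)
     = 12/(13*14) * (23^2/3 + 32.5^2/5 + 35.5^2/5) - 3*14
     = 0.065934 * 639.633 - 42
     = 0.173626.
Step 4: Ties present; correction factor C = 1 - 36/(13^3 - 13) = 0.983516. Corrected H = 0.173626 / 0.983516 = 0.176536.
Step 5: Under H0, H ~ chi^2(2); p-value = 0.915515.
Step 6: alpha = 0.1. fail to reject H0.

H = 0.1765, df = 2, p = 0.915515, fail to reject H0.


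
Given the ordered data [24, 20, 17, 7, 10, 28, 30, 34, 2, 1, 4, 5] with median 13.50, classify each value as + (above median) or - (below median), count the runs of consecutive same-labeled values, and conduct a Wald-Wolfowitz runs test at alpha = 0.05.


Step 1: Compute median = 13.50; label A = above, B = below.
Labels in order: AAABBAAABBBB  (n_A = 6, n_B = 6)
Step 2: Count runs R = 4.
Step 3: Under H0 (random ordering), E[R] = 2*n_A*n_B/(n_A+n_B) + 1 = 2*6*6/12 + 1 = 7.0000.
        Var[R] = 2*n_A*n_B*(2*n_A*n_B - n_A - n_B) / ((n_A+n_B)^2 * (n_A+n_B-1)) = 4320/1584 = 2.7273.
        SD[R] = 1.6514.
Step 4: Continuity-corrected z = (R + 0.5 - E[R]) / SD[R] = (4 + 0.5 - 7.0000) / 1.6514 = -1.5138.
Step 5: Two-sided p-value via normal approximation = 2*(1 - Phi(|z|)) = 0.130070.
Step 6: alpha = 0.05. fail to reject H0.

R = 4, z = -1.5138, p = 0.130070, fail to reject H0.


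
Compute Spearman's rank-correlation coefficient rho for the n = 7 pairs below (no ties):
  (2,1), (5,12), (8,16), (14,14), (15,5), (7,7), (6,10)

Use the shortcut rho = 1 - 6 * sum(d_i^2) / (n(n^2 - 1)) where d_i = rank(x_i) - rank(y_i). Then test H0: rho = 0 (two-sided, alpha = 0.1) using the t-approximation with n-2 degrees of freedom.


Step 1: Rank x and y separately (midranks; no ties here).
rank(x): 2->1, 5->2, 8->5, 14->6, 15->7, 7->4, 6->3
rank(y): 1->1, 12->5, 16->7, 14->6, 5->2, 7->3, 10->4
Step 2: d_i = R_x(i) - R_y(i); compute d_i^2.
  (1-1)^2=0, (2-5)^2=9, (5-7)^2=4, (6-6)^2=0, (7-2)^2=25, (4-3)^2=1, (3-4)^2=1
sum(d^2) = 40.
Step 3: rho = 1 - 6*40 / (7*(7^2 - 1)) = 1 - 240/336 = 0.285714.
Step 4: Under H0, t = rho * sqrt((n-2)/(1-rho^2)) = 0.6667 ~ t(5).
Step 5: Two-sided p-value from the t-distribution with 5 df = 0.534509.
Step 6: alpha = 0.1. fail to reject H0.

rho = 0.2857, p = 0.534509, fail to reject H0 at alpha = 0.1.


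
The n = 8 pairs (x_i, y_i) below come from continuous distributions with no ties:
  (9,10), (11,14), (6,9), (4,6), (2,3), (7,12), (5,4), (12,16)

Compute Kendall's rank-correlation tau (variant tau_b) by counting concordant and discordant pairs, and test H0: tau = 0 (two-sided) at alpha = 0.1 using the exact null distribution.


Step 1: Enumerate the 28 unordered pairs (i,j) with i<j and classify each by sign(x_j-x_i) * sign(y_j-y_i).
  (1,2):dx=+2,dy=+4->C; (1,3):dx=-3,dy=-1->C; (1,4):dx=-5,dy=-4->C; (1,5):dx=-7,dy=-7->C
  (1,6):dx=-2,dy=+2->D; (1,7):dx=-4,dy=-6->C; (1,8):dx=+3,dy=+6->C; (2,3):dx=-5,dy=-5->C
  (2,4):dx=-7,dy=-8->C; (2,5):dx=-9,dy=-11->C; (2,6):dx=-4,dy=-2->C; (2,7):dx=-6,dy=-10->C
  (2,8):dx=+1,dy=+2->C; (3,4):dx=-2,dy=-3->C; (3,5):dx=-4,dy=-6->C; (3,6):dx=+1,dy=+3->C
  (3,7):dx=-1,dy=-5->C; (3,8):dx=+6,dy=+7->C; (4,5):dx=-2,dy=-3->C; (4,6):dx=+3,dy=+6->C
  (4,7):dx=+1,dy=-2->D; (4,8):dx=+8,dy=+10->C; (5,6):dx=+5,dy=+9->C; (5,7):dx=+3,dy=+1->C
  (5,8):dx=+10,dy=+13->C; (6,7):dx=-2,dy=-8->C; (6,8):dx=+5,dy=+4->C; (7,8):dx=+7,dy=+12->C
Step 2: C = 26, D = 2, total pairs = 28.
Step 3: tau = (C - D)/(n(n-1)/2) = (26 - 2)/28 = 0.857143.
Step 4: Exact two-sided p-value (enumerate n! = 40320 permutations of y under H0): p = 0.001736.
Step 5: alpha = 0.1. reject H0.

tau_b = 0.8571 (C=26, D=2), p = 0.001736, reject H0.


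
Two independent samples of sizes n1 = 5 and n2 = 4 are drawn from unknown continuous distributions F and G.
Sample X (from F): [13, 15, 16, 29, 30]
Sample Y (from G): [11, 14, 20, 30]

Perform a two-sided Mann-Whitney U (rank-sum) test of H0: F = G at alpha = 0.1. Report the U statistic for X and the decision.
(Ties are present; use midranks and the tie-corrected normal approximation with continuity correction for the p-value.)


Step 1: Combine and sort all 9 observations; assign midranks.
sorted (value, group): (11,Y), (13,X), (14,Y), (15,X), (16,X), (20,Y), (29,X), (30,X), (30,Y)
ranks: 11->1, 13->2, 14->3, 15->4, 16->5, 20->6, 29->7, 30->8.5, 30->8.5
Step 2: Rank sum for X: R1 = 2 + 4 + 5 + 7 + 8.5 = 26.5.
Step 3: U_X = R1 - n1(n1+1)/2 = 26.5 - 5*6/2 = 26.5 - 15 = 11.5.
       U_Y = n1*n2 - U_X = 20 - 11.5 = 8.5.
Step 4: Ties are present, so use the tie-corrected normal approximation (with continuity correction) for the p-value.
Step 5: p-value = 0.805701; compare to alpha = 0.1. fail to reject H0.

U_X = 11.5, p = 0.805701, fail to reject H0 at alpha = 0.1.


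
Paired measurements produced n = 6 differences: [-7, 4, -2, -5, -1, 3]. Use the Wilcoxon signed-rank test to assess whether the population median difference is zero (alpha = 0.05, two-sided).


Step 1: Drop any zero differences (none here) and take |d_i|.
|d| = [7, 4, 2, 5, 1, 3]
Step 2: Midrank |d_i| (ties get averaged ranks).
ranks: |7|->6, |4|->4, |2|->2, |5|->5, |1|->1, |3|->3
Step 3: Attach original signs; sum ranks with positive sign and with negative sign.
W+ = 4 + 3 = 7
W- = 6 + 2 + 5 + 1 = 14
(Check: W+ + W- = 21 should equal n(n+1)/2 = 21.)
Step 4: Test statistic W = min(W+, W-) = 7.
Step 5: No ties, so the exact null distribution over the 2^6 = 64 sign assignments gives the two-sided p-value = 0.562500.
Step 6: alpha = 0.05. fail to reject H0.

W+ = 7, W- = 14, W = min = 7, p = 0.562500, fail to reject H0.


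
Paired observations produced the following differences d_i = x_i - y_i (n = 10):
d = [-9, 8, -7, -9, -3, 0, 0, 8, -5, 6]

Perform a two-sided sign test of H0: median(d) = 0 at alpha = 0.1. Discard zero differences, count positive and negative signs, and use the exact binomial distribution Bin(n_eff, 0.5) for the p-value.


Step 1: Discard zero differences. Original n = 10; n_eff = number of nonzero differences = 8.
Nonzero differences (with sign): -9, +8, -7, -9, -3, +8, -5, +6
Step 2: Count signs: positive = 3, negative = 5.
Step 3: Under H0: P(positive) = 0.5, so the number of positives S ~ Bin(8, 0.5).
Step 4: Two-sided exact p-value = sum of Bin(8,0.5) probabilities at or below the observed probability = 0.726562.
Step 5: alpha = 0.1. fail to reject H0.

n_eff = 8, pos = 3, neg = 5, p = 0.726562, fail to reject H0.


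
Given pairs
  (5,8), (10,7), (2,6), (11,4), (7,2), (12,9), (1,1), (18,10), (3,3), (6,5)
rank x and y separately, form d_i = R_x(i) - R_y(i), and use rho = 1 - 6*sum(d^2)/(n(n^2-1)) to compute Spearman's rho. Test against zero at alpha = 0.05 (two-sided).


Step 1: Rank x and y separately (midranks; no ties here).
rank(x): 5->4, 10->7, 2->2, 11->8, 7->6, 12->9, 1->1, 18->10, 3->3, 6->5
rank(y): 8->8, 7->7, 6->6, 4->4, 2->2, 9->9, 1->1, 10->10, 3->3, 5->5
Step 2: d_i = R_x(i) - R_y(i); compute d_i^2.
  (4-8)^2=16, (7-7)^2=0, (2-6)^2=16, (8-4)^2=16, (6-2)^2=16, (9-9)^2=0, (1-1)^2=0, (10-10)^2=0, (3-3)^2=0, (5-5)^2=0
sum(d^2) = 64.
Step 3: rho = 1 - 6*64 / (10*(10^2 - 1)) = 1 - 384/990 = 0.612121.
Step 4: Under H0, t = rho * sqrt((n-2)/(1-rho^2)) = 2.1895 ~ t(8).
Step 5: Two-sided p-value from the t-distribution with 8 df = 0.059972.
Step 6: alpha = 0.05. fail to reject H0.

rho = 0.6121, p = 0.059972, fail to reject H0 at alpha = 0.05.


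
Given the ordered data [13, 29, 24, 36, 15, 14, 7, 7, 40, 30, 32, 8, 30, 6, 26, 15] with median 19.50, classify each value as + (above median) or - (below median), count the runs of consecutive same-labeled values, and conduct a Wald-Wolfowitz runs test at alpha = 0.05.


Step 1: Compute median = 19.50; label A = above, B = below.
Labels in order: BAAABBBBAAABABAB  (n_A = 8, n_B = 8)
Step 2: Count runs R = 9.
Step 3: Under H0 (random ordering), E[R] = 2*n_A*n_B/(n_A+n_B) + 1 = 2*8*8/16 + 1 = 9.0000.
        Var[R] = 2*n_A*n_B*(2*n_A*n_B - n_A - n_B) / ((n_A+n_B)^2 * (n_A+n_B-1)) = 14336/3840 = 3.7333.
        SD[R] = 1.9322.
Step 4: R = E[R], so z = 0 with no continuity correction.
Step 5: Two-sided p-value via normal approximation = 2*(1 - Phi(|z|)) = 1.000000.
Step 6: alpha = 0.05. fail to reject H0.

R = 9, z = 0.0000, p = 1.000000, fail to reject H0.


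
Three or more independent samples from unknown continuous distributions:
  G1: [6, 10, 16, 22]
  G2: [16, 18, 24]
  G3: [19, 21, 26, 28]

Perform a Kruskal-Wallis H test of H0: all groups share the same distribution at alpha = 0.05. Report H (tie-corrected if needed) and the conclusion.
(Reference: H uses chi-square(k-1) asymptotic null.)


Step 1: Combine all N = 11 observations and assign midranks.
sorted (value, group, rank): (6,G1,1), (10,G1,2), (16,G1,3.5), (16,G2,3.5), (18,G2,5), (19,G3,6), (21,G3,7), (22,G1,8), (24,G2,9), (26,G3,10), (28,G3,11)
Step 2: Sum ranks within each group.
R_1 = 14.5 (n_1 = 4)
R_2 = 17.5 (n_2 = 3)
R_3 = 34 (n_3 = 4)
Step 3: H = 12/(N(N+1)) * sum(R_i^2/n_i) - 3(N+1)
     = 12/(11*12) * (14.5^2/4 + 17.5^2/3 + 34^2/4) - 3*12
     = 0.090909 * 443.646 - 36
     = 4.331439.
Step 4: Ties present; correction factor C = 1 - 6/(11^3 - 11) = 0.995455. Corrected H = 4.331439 / 0.995455 = 4.351218.
Step 5: Under H0, H ~ chi^2(2); p-value = 0.113539.
Step 6: alpha = 0.05. fail to reject H0.

H = 4.3512, df = 2, p = 0.113539, fail to reject H0.


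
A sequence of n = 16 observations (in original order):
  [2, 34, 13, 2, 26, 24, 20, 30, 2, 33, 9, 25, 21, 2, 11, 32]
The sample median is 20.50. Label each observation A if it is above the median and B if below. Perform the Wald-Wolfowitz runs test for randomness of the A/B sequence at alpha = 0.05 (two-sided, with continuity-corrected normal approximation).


Step 1: Compute median = 20.50; label A = above, B = below.
Labels in order: BABBAABABABAABBA  (n_A = 8, n_B = 8)
Step 2: Count runs R = 12.
Step 3: Under H0 (random ordering), E[R] = 2*n_A*n_B/(n_A+n_B) + 1 = 2*8*8/16 + 1 = 9.0000.
        Var[R] = 2*n_A*n_B*(2*n_A*n_B - n_A - n_B) / ((n_A+n_B)^2 * (n_A+n_B-1)) = 14336/3840 = 3.7333.
        SD[R] = 1.9322.
Step 4: Continuity-corrected z = (R - 0.5 - E[R]) / SD[R] = (12 - 0.5 - 9.0000) / 1.9322 = 1.2939.
Step 5: Two-sided p-value via normal approximation = 2*(1 - Phi(|z|)) = 0.195709.
Step 6: alpha = 0.05. fail to reject H0.

R = 12, z = 1.2939, p = 0.195709, fail to reject H0.


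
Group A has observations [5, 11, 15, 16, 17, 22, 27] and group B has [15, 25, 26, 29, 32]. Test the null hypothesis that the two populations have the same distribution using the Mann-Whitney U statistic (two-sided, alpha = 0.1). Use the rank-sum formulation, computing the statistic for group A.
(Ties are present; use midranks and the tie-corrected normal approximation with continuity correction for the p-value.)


Step 1: Combine and sort all 12 observations; assign midranks.
sorted (value, group): (5,X), (11,X), (15,X), (15,Y), (16,X), (17,X), (22,X), (25,Y), (26,Y), (27,X), (29,Y), (32,Y)
ranks: 5->1, 11->2, 15->3.5, 15->3.5, 16->5, 17->6, 22->7, 25->8, 26->9, 27->10, 29->11, 32->12
Step 2: Rank sum for X: R1 = 1 + 2 + 3.5 + 5 + 6 + 7 + 10 = 34.5.
Step 3: U_X = R1 - n1(n1+1)/2 = 34.5 - 7*8/2 = 34.5 - 28 = 6.5.
       U_Y = n1*n2 - U_X = 35 - 6.5 = 28.5.
Step 4: Ties are present, so use the tie-corrected normal approximation (with continuity correction) for the p-value.
Step 5: p-value = 0.087602; compare to alpha = 0.1. reject H0.

U_X = 6.5, p = 0.087602, reject H0 at alpha = 0.1.


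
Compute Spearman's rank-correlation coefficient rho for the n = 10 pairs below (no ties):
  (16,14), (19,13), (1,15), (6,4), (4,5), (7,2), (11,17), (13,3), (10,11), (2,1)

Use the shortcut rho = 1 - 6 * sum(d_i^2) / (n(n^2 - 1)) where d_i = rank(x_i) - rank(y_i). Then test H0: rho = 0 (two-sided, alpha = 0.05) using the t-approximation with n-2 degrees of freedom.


Step 1: Rank x and y separately (midranks; no ties here).
rank(x): 16->9, 19->10, 1->1, 6->4, 4->3, 7->5, 11->7, 13->8, 10->6, 2->2
rank(y): 14->8, 13->7, 15->9, 4->4, 5->5, 2->2, 17->10, 3->3, 11->6, 1->1
Step 2: d_i = R_x(i) - R_y(i); compute d_i^2.
  (9-8)^2=1, (10-7)^2=9, (1-9)^2=64, (4-4)^2=0, (3-5)^2=4, (5-2)^2=9, (7-10)^2=9, (8-3)^2=25, (6-6)^2=0, (2-1)^2=1
sum(d^2) = 122.
Step 3: rho = 1 - 6*122 / (10*(10^2 - 1)) = 1 - 732/990 = 0.260606.
Step 4: Under H0, t = rho * sqrt((n-2)/(1-rho^2)) = 0.7635 ~ t(8).
Step 5: Two-sided p-value from the t-distribution with 8 df = 0.467089.
Step 6: alpha = 0.05. fail to reject H0.

rho = 0.2606, p = 0.467089, fail to reject H0 at alpha = 0.05.


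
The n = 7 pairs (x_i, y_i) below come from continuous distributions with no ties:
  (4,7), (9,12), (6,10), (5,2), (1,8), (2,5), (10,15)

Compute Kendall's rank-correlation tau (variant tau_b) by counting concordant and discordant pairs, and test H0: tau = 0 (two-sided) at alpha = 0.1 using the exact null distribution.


Step 1: Enumerate the 21 unordered pairs (i,j) with i<j and classify each by sign(x_j-x_i) * sign(y_j-y_i).
  (1,2):dx=+5,dy=+5->C; (1,3):dx=+2,dy=+3->C; (1,4):dx=+1,dy=-5->D; (1,5):dx=-3,dy=+1->D
  (1,6):dx=-2,dy=-2->C; (1,7):dx=+6,dy=+8->C; (2,3):dx=-3,dy=-2->C; (2,4):dx=-4,dy=-10->C
  (2,5):dx=-8,dy=-4->C; (2,6):dx=-7,dy=-7->C; (2,7):dx=+1,dy=+3->C; (3,4):dx=-1,dy=-8->C
  (3,5):dx=-5,dy=-2->C; (3,6):dx=-4,dy=-5->C; (3,7):dx=+4,dy=+5->C; (4,5):dx=-4,dy=+6->D
  (4,6):dx=-3,dy=+3->D; (4,7):dx=+5,dy=+13->C; (5,6):dx=+1,dy=-3->D; (5,7):dx=+9,dy=+7->C
  (6,7):dx=+8,dy=+10->C
Step 2: C = 16, D = 5, total pairs = 21.
Step 3: tau = (C - D)/(n(n-1)/2) = (16 - 5)/21 = 0.523810.
Step 4: Exact two-sided p-value (enumerate n! = 5040 permutations of y under H0): p = 0.136111.
Step 5: alpha = 0.1. fail to reject H0.

tau_b = 0.5238 (C=16, D=5), p = 0.136111, fail to reject H0.


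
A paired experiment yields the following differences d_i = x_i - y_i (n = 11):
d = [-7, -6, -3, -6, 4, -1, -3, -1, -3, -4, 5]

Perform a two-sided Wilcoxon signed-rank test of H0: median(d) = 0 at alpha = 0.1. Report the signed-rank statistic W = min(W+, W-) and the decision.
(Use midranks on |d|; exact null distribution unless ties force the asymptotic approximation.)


Step 1: Drop any zero differences (none here) and take |d_i|.
|d| = [7, 6, 3, 6, 4, 1, 3, 1, 3, 4, 5]
Step 2: Midrank |d_i| (ties get averaged ranks).
ranks: |7|->11, |6|->9.5, |3|->4, |6|->9.5, |4|->6.5, |1|->1.5, |3|->4, |1|->1.5, |3|->4, |4|->6.5, |5|->8
Step 3: Attach original signs; sum ranks with positive sign and with negative sign.
W+ = 6.5 + 8 = 14.5
W- = 11 + 9.5 + 4 + 9.5 + 1.5 + 4 + 1.5 + 4 + 6.5 = 51.5
(Check: W+ + W- = 66 should equal n(n+1)/2 = 66.)
Step 4: Test statistic W = min(W+, W-) = 14.5.
Step 5: Ties in |d|, so use the tie-corrected normal approximation.
        E[W] = n(n+1)/4 = 11*12/4 = 33.
        Tie groups: |d|=1 (t=2), |d|=3 (t=3), |d|=4 (t=2), |d|=6 (t=2); sum(t^3 - t) = 42.
        Var[W] = n(n+1)(2n+1)/24 - sum(t^3-t)/48 = 3036/24 - 42/48 = 125.625.
        z = (W - E[W]) / sqrt(Var[W]) = (14.5 - 33) / 11.2083 = -1.6506.
        Two-sided p = 2*Phi(z) = 0.098827.
Step 6: alpha = 0.1. reject H0.

W+ = 14.5, W- = 51.5, W = min = 14.5, p = 0.098827, reject H0.


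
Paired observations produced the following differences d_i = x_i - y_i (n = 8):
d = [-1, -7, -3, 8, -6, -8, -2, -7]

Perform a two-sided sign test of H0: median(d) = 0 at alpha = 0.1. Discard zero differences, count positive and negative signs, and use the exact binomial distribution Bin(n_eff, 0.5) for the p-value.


Step 1: Discard zero differences. Original n = 8; n_eff = number of nonzero differences = 8.
Nonzero differences (with sign): -1, -7, -3, +8, -6, -8, -2, -7
Step 2: Count signs: positive = 1, negative = 7.
Step 3: Under H0: P(positive) = 0.5, so the number of positives S ~ Bin(8, 0.5).
Step 4: Two-sided exact p-value = sum of Bin(8,0.5) probabilities at or below the observed probability = 0.070312.
Step 5: alpha = 0.1. reject H0.

n_eff = 8, pos = 1, neg = 7, p = 0.070312, reject H0.


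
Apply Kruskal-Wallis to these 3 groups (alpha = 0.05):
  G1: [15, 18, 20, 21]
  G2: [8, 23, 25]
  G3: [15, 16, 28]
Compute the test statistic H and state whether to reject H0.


Step 1: Combine all N = 10 observations and assign midranks.
sorted (value, group, rank): (8,G2,1), (15,G1,2.5), (15,G3,2.5), (16,G3,4), (18,G1,5), (20,G1,6), (21,G1,7), (23,G2,8), (25,G2,9), (28,G3,10)
Step 2: Sum ranks within each group.
R_1 = 20.5 (n_1 = 4)
R_2 = 18 (n_2 = 3)
R_3 = 16.5 (n_3 = 3)
Step 3: H = 12/(N(N+1)) * sum(R_i^2/n_i) - 3(N+1)
     = 12/(10*11) * (20.5^2/4 + 18^2/3 + 16.5^2/3) - 3*11
     = 0.109091 * 303.812 - 33
     = 0.143182.
Step 4: Ties present; correction factor C = 1 - 6/(10^3 - 10) = 0.993939. Corrected H = 0.143182 / 0.993939 = 0.144055.
Step 5: Under H0, H ~ chi^2(2); p-value = 0.930505.
Step 6: alpha = 0.05. fail to reject H0.

H = 0.1441, df = 2, p = 0.930505, fail to reject H0.


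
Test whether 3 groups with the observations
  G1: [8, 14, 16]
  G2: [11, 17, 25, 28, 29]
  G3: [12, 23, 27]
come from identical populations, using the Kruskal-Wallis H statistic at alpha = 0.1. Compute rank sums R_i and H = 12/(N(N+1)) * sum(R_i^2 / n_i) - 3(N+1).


Step 1: Combine all N = 11 observations and assign midranks.
sorted (value, group, rank): (8,G1,1), (11,G2,2), (12,G3,3), (14,G1,4), (16,G1,5), (17,G2,6), (23,G3,7), (25,G2,8), (27,G3,9), (28,G2,10), (29,G2,11)
Step 2: Sum ranks within each group.
R_1 = 10 (n_1 = 3)
R_2 = 37 (n_2 = 5)
R_3 = 19 (n_3 = 3)
Step 3: H = 12/(N(N+1)) * sum(R_i^2/n_i) - 3(N+1)
     = 12/(11*12) * (10^2/3 + 37^2/5 + 19^2/3) - 3*12
     = 0.090909 * 427.467 - 36
     = 2.860606.
Step 4: No ties, so H is used without correction.
Step 5: Under H0, H ~ chi^2(2); p-value = 0.239236.
Step 6: alpha = 0.1. fail to reject H0.

H = 2.8606, df = 2, p = 0.239236, fail to reject H0.


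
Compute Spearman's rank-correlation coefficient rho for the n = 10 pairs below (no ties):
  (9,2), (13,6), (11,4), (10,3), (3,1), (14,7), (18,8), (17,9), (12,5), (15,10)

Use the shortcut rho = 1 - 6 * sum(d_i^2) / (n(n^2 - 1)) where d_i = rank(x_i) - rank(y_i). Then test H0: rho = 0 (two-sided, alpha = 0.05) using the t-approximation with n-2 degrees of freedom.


Step 1: Rank x and y separately (midranks; no ties here).
rank(x): 9->2, 13->6, 11->4, 10->3, 3->1, 14->7, 18->10, 17->9, 12->5, 15->8
rank(y): 2->2, 6->6, 4->4, 3->3, 1->1, 7->7, 8->8, 9->9, 5->5, 10->10
Step 2: d_i = R_x(i) - R_y(i); compute d_i^2.
  (2-2)^2=0, (6-6)^2=0, (4-4)^2=0, (3-3)^2=0, (1-1)^2=0, (7-7)^2=0, (10-8)^2=4, (9-9)^2=0, (5-5)^2=0, (8-10)^2=4
sum(d^2) = 8.
Step 3: rho = 1 - 6*8 / (10*(10^2 - 1)) = 1 - 48/990 = 0.951515.
Step 4: Under H0, t = rho * sqrt((n-2)/(1-rho^2)) = 8.7493 ~ t(8).
Step 5: Two-sided p-value from the t-distribution with 8 df = 0.000023.
Step 6: alpha = 0.05. reject H0.

rho = 0.9515, p = 0.000023, reject H0 at alpha = 0.05.


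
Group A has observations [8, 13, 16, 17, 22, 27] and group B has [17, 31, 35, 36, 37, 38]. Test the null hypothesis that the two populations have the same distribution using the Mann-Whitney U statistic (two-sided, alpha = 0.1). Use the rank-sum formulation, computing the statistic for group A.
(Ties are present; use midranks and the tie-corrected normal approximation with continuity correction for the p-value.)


Step 1: Combine and sort all 12 observations; assign midranks.
sorted (value, group): (8,X), (13,X), (16,X), (17,X), (17,Y), (22,X), (27,X), (31,Y), (35,Y), (36,Y), (37,Y), (38,Y)
ranks: 8->1, 13->2, 16->3, 17->4.5, 17->4.5, 22->6, 27->7, 31->8, 35->9, 36->10, 37->11, 38->12
Step 2: Rank sum for X: R1 = 1 + 2 + 3 + 4.5 + 6 + 7 = 23.5.
Step 3: U_X = R1 - n1(n1+1)/2 = 23.5 - 6*7/2 = 23.5 - 21 = 2.5.
       U_Y = n1*n2 - U_X = 36 - 2.5 = 33.5.
Step 4: Ties are present, so use the tie-corrected normal approximation (with continuity correction) for the p-value.
Step 5: p-value = 0.016122; compare to alpha = 0.1. reject H0.

U_X = 2.5, p = 0.016122, reject H0 at alpha = 0.1.


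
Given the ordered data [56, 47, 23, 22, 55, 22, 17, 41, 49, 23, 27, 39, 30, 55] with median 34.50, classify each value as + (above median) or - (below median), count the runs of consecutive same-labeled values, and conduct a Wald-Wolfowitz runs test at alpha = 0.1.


Step 1: Compute median = 34.50; label A = above, B = below.
Labels in order: AABBABBAABBABA  (n_A = 7, n_B = 7)
Step 2: Count runs R = 9.
Step 3: Under H0 (random ordering), E[R] = 2*n_A*n_B/(n_A+n_B) + 1 = 2*7*7/14 + 1 = 8.0000.
        Var[R] = 2*n_A*n_B*(2*n_A*n_B - n_A - n_B) / ((n_A+n_B)^2 * (n_A+n_B-1)) = 8232/2548 = 3.2308.
        SD[R] = 1.7974.
Step 4: Continuity-corrected z = (R - 0.5 - E[R]) / SD[R] = (9 - 0.5 - 8.0000) / 1.7974 = 0.2782.
Step 5: Two-sided p-value via normal approximation = 2*(1 - Phi(|z|)) = 0.780879.
Step 6: alpha = 0.1. fail to reject H0.

R = 9, z = 0.2782, p = 0.780879, fail to reject H0.


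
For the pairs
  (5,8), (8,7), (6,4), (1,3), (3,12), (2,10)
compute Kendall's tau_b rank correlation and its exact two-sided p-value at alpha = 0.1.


Step 1: Enumerate the 15 unordered pairs (i,j) with i<j and classify each by sign(x_j-x_i) * sign(y_j-y_i).
  (1,2):dx=+3,dy=-1->D; (1,3):dx=+1,dy=-4->D; (1,4):dx=-4,dy=-5->C; (1,5):dx=-2,dy=+4->D
  (1,6):dx=-3,dy=+2->D; (2,3):dx=-2,dy=-3->C; (2,4):dx=-7,dy=-4->C; (2,5):dx=-5,dy=+5->D
  (2,6):dx=-6,dy=+3->D; (3,4):dx=-5,dy=-1->C; (3,5):dx=-3,dy=+8->D; (3,6):dx=-4,dy=+6->D
  (4,5):dx=+2,dy=+9->C; (4,6):dx=+1,dy=+7->C; (5,6):dx=-1,dy=-2->C
Step 2: C = 7, D = 8, total pairs = 15.
Step 3: tau = (C - D)/(n(n-1)/2) = (7 - 8)/15 = -0.066667.
Step 4: Exact two-sided p-value (enumerate n! = 720 permutations of y under H0): p = 1.000000.
Step 5: alpha = 0.1. fail to reject H0.

tau_b = -0.0667 (C=7, D=8), p = 1.000000, fail to reject H0.


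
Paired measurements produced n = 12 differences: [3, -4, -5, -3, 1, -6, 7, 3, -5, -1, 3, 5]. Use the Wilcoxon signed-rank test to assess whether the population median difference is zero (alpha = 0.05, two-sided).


Step 1: Drop any zero differences (none here) and take |d_i|.
|d| = [3, 4, 5, 3, 1, 6, 7, 3, 5, 1, 3, 5]
Step 2: Midrank |d_i| (ties get averaged ranks).
ranks: |3|->4.5, |4|->7, |5|->9, |3|->4.5, |1|->1.5, |6|->11, |7|->12, |3|->4.5, |5|->9, |1|->1.5, |3|->4.5, |5|->9
Step 3: Attach original signs; sum ranks with positive sign and with negative sign.
W+ = 4.5 + 1.5 + 12 + 4.5 + 4.5 + 9 = 36
W- = 7 + 9 + 4.5 + 11 + 9 + 1.5 = 42
(Check: W+ + W- = 78 should equal n(n+1)/2 = 78.)
Step 4: Test statistic W = min(W+, W-) = 36.
Step 5: Ties in |d|, so use the tie-corrected normal approximation.
        E[W] = n(n+1)/4 = 12*13/4 = 39.
        Tie groups: |d|=1 (t=2), |d|=3 (t=4), |d|=5 (t=3); sum(t^3 - t) = 90.
        Var[W] = n(n+1)(2n+1)/24 - sum(t^3-t)/48 = 3900/24 - 90/48 = 160.625.
        z = (W - E[W]) / sqrt(Var[W]) = (36 - 39) / 12.6738 = -0.2367.
        Two-sided p = 2*Phi(z) = 0.812883.
Step 6: alpha = 0.05. fail to reject H0.

W+ = 36, W- = 42, W = min = 36, p = 0.812883, fail to reject H0.


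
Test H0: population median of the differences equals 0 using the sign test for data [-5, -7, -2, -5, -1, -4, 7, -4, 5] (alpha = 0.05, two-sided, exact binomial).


Step 1: Discard zero differences. Original n = 9; n_eff = number of nonzero differences = 9.
Nonzero differences (with sign): -5, -7, -2, -5, -1, -4, +7, -4, +5
Step 2: Count signs: positive = 2, negative = 7.
Step 3: Under H0: P(positive) = 0.5, so the number of positives S ~ Bin(9, 0.5).
Step 4: Two-sided exact p-value = sum of Bin(9,0.5) probabilities at or below the observed probability = 0.179688.
Step 5: alpha = 0.05. fail to reject H0.

n_eff = 9, pos = 2, neg = 7, p = 0.179688, fail to reject H0.


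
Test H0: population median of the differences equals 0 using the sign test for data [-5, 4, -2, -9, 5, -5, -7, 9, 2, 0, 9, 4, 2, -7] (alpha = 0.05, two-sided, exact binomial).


Step 1: Discard zero differences. Original n = 14; n_eff = number of nonzero differences = 13.
Nonzero differences (with sign): -5, +4, -2, -9, +5, -5, -7, +9, +2, +9, +4, +2, -7
Step 2: Count signs: positive = 7, negative = 6.
Step 3: Under H0: P(positive) = 0.5, so the number of positives S ~ Bin(13, 0.5).
Step 4: Two-sided exact p-value = sum of Bin(13,0.5) probabilities at or below the observed probability = 1.000000.
Step 5: alpha = 0.05. fail to reject H0.

n_eff = 13, pos = 7, neg = 6, p = 1.000000, fail to reject H0.


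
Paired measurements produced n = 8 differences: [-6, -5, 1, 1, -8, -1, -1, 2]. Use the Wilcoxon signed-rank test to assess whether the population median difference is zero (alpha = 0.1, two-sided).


Step 1: Drop any zero differences (none here) and take |d_i|.
|d| = [6, 5, 1, 1, 8, 1, 1, 2]
Step 2: Midrank |d_i| (ties get averaged ranks).
ranks: |6|->7, |5|->6, |1|->2.5, |1|->2.5, |8|->8, |1|->2.5, |1|->2.5, |2|->5
Step 3: Attach original signs; sum ranks with positive sign and with negative sign.
W+ = 2.5 + 2.5 + 5 = 10
W- = 7 + 6 + 8 + 2.5 + 2.5 = 26
(Check: W+ + W- = 36 should equal n(n+1)/2 = 36.)
Step 4: Test statistic W = min(W+, W-) = 10.
Step 5: Ties in |d|, so use the tie-corrected normal approximation.
        E[W] = n(n+1)/4 = 8*9/4 = 18.
        Tie groups: |d|=1 (t=4); sum(t^3 - t) = 60.
        Var[W] = n(n+1)(2n+1)/24 - sum(t^3-t)/48 = 1224/24 - 60/48 = 49.75.
        z = (W - E[W]) / sqrt(Var[W]) = (10 - 18) / 7.0534 = -1.1342.
        Two-sided p = 2*Phi(z) = 0.256707.
Step 6: alpha = 0.1. fail to reject H0.

W+ = 10, W- = 26, W = min = 10, p = 0.256707, fail to reject H0.


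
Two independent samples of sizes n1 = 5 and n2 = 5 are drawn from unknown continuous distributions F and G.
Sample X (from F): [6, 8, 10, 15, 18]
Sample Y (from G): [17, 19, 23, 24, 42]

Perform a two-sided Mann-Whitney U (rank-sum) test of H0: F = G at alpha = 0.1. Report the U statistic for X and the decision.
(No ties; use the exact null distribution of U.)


Step 1: Combine and sort all 10 observations; assign midranks.
sorted (value, group): (6,X), (8,X), (10,X), (15,X), (17,Y), (18,X), (19,Y), (23,Y), (24,Y), (42,Y)
ranks: 6->1, 8->2, 10->3, 15->4, 17->5, 18->6, 19->7, 23->8, 24->9, 42->10
Step 2: Rank sum for X: R1 = 1 + 2 + 3 + 4 + 6 = 16.
Step 3: U_X = R1 - n1(n1+1)/2 = 16 - 5*6/2 = 16 - 15 = 1.
       U_Y = n1*n2 - U_X = 25 - 1 = 24.
Step 4: No ties, so the exact null distribution of U (based on enumerating the C(10,5) = 252 equally likely rank assignments) gives the two-sided p-value.
Step 5: p-value = 0.015873; compare to alpha = 0.1. reject H0.

U_X = 1, p = 0.015873, reject H0 at alpha = 0.1.


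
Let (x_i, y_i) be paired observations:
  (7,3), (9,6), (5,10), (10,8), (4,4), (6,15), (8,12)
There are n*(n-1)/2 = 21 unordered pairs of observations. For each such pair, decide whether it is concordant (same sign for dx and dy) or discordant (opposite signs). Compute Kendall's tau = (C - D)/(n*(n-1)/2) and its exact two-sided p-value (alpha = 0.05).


Step 1: Enumerate the 21 unordered pairs (i,j) with i<j and classify each by sign(x_j-x_i) * sign(y_j-y_i).
  (1,2):dx=+2,dy=+3->C; (1,3):dx=-2,dy=+7->D; (1,4):dx=+3,dy=+5->C; (1,5):dx=-3,dy=+1->D
  (1,6):dx=-1,dy=+12->D; (1,7):dx=+1,dy=+9->C; (2,3):dx=-4,dy=+4->D; (2,4):dx=+1,dy=+2->C
  (2,5):dx=-5,dy=-2->C; (2,6):dx=-3,dy=+9->D; (2,7):dx=-1,dy=+6->D; (3,4):dx=+5,dy=-2->D
  (3,5):dx=-1,dy=-6->C; (3,6):dx=+1,dy=+5->C; (3,7):dx=+3,dy=+2->C; (4,5):dx=-6,dy=-4->C
  (4,6):dx=-4,dy=+7->D; (4,7):dx=-2,dy=+4->D; (5,6):dx=+2,dy=+11->C; (5,7):dx=+4,dy=+8->C
  (6,7):dx=+2,dy=-3->D
Step 2: C = 11, D = 10, total pairs = 21.
Step 3: tau = (C - D)/(n(n-1)/2) = (11 - 10)/21 = 0.047619.
Step 4: Exact two-sided p-value (enumerate n! = 5040 permutations of y under H0): p = 1.000000.
Step 5: alpha = 0.05. fail to reject H0.

tau_b = 0.0476 (C=11, D=10), p = 1.000000, fail to reject H0.


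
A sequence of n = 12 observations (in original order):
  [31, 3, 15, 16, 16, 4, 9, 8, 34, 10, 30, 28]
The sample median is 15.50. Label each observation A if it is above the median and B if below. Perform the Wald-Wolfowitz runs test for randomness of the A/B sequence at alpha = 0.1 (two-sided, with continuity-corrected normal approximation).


Step 1: Compute median = 15.50; label A = above, B = below.
Labels in order: ABBAABBBABAA  (n_A = 6, n_B = 6)
Step 2: Count runs R = 7.
Step 3: Under H0 (random ordering), E[R] = 2*n_A*n_B/(n_A+n_B) + 1 = 2*6*6/12 + 1 = 7.0000.
        Var[R] = 2*n_A*n_B*(2*n_A*n_B - n_A - n_B) / ((n_A+n_B)^2 * (n_A+n_B-1)) = 4320/1584 = 2.7273.
        SD[R] = 1.6514.
Step 4: R = E[R], so z = 0 with no continuity correction.
Step 5: Two-sided p-value via normal approximation = 2*(1 - Phi(|z|)) = 1.000000.
Step 6: alpha = 0.1. fail to reject H0.

R = 7, z = 0.0000, p = 1.000000, fail to reject H0.


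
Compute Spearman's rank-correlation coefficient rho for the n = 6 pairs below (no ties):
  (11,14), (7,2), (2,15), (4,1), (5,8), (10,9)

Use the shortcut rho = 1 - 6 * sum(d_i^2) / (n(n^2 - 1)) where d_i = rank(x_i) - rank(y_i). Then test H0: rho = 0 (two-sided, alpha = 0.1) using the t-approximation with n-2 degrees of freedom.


Step 1: Rank x and y separately (midranks; no ties here).
rank(x): 11->6, 7->4, 2->1, 4->2, 5->3, 10->5
rank(y): 14->5, 2->2, 15->6, 1->1, 8->3, 9->4
Step 2: d_i = R_x(i) - R_y(i); compute d_i^2.
  (6-5)^2=1, (4-2)^2=4, (1-6)^2=25, (2-1)^2=1, (3-3)^2=0, (5-4)^2=1
sum(d^2) = 32.
Step 3: rho = 1 - 6*32 / (6*(6^2 - 1)) = 1 - 192/210 = 0.085714.
Step 4: Under H0, t = rho * sqrt((n-2)/(1-rho^2)) = 0.1721 ~ t(4).
Step 5: Two-sided p-value from the t-distribution with 4 df = 0.871743.
Step 6: alpha = 0.1. fail to reject H0.

rho = 0.0857, p = 0.871743, fail to reject H0 at alpha = 0.1.


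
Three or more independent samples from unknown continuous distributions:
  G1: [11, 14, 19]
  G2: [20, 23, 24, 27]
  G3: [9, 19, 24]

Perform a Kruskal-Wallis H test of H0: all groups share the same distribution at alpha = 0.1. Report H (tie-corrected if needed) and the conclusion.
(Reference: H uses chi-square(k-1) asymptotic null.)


Step 1: Combine all N = 10 observations and assign midranks.
sorted (value, group, rank): (9,G3,1), (11,G1,2), (14,G1,3), (19,G1,4.5), (19,G3,4.5), (20,G2,6), (23,G2,7), (24,G2,8.5), (24,G3,8.5), (27,G2,10)
Step 2: Sum ranks within each group.
R_1 = 9.5 (n_1 = 3)
R_2 = 31.5 (n_2 = 4)
R_3 = 14 (n_3 = 3)
Step 3: H = 12/(N(N+1)) * sum(R_i^2/n_i) - 3(N+1)
     = 12/(10*11) * (9.5^2/3 + 31.5^2/4 + 14^2/3) - 3*11
     = 0.109091 * 343.479 - 33
     = 4.470455.
Step 4: Ties present; correction factor C = 1 - 12/(10^3 - 10) = 0.987879. Corrected H = 4.470455 / 0.987879 = 4.525307.
Step 5: Under H0, H ~ chi^2(2); p-value = 0.104074.
Step 6: alpha = 0.1. fail to reject H0.

H = 4.5253, df = 2, p = 0.104074, fail to reject H0.


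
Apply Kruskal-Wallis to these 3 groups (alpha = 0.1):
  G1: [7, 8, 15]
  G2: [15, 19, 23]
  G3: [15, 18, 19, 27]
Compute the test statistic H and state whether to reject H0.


Step 1: Combine all N = 10 observations and assign midranks.
sorted (value, group, rank): (7,G1,1), (8,G1,2), (15,G1,4), (15,G2,4), (15,G3,4), (18,G3,6), (19,G2,7.5), (19,G3,7.5), (23,G2,9), (27,G3,10)
Step 2: Sum ranks within each group.
R_1 = 7 (n_1 = 3)
R_2 = 20.5 (n_2 = 3)
R_3 = 27.5 (n_3 = 4)
Step 3: H = 12/(N(N+1)) * sum(R_i^2/n_i) - 3(N+1)
     = 12/(10*11) * (7^2/3 + 20.5^2/3 + 27.5^2/4) - 3*11
     = 0.109091 * 345.479 - 33
     = 4.688636.
Step 4: Ties present; correction factor C = 1 - 30/(10^3 - 10) = 0.969697. Corrected H = 4.688636 / 0.969697 = 4.835156.
Step 5: Under H0, H ~ chi^2(2); p-value = 0.089137.
Step 6: alpha = 0.1. reject H0.

H = 4.8352, df = 2, p = 0.089137, reject H0.


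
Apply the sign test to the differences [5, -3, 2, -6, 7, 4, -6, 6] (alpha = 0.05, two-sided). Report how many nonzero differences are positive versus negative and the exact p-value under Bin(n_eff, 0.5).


Step 1: Discard zero differences. Original n = 8; n_eff = number of nonzero differences = 8.
Nonzero differences (with sign): +5, -3, +2, -6, +7, +4, -6, +6
Step 2: Count signs: positive = 5, negative = 3.
Step 3: Under H0: P(positive) = 0.5, so the number of positives S ~ Bin(8, 0.5).
Step 4: Two-sided exact p-value = sum of Bin(8,0.5) probabilities at or below the observed probability = 0.726562.
Step 5: alpha = 0.05. fail to reject H0.

n_eff = 8, pos = 5, neg = 3, p = 0.726562, fail to reject H0.


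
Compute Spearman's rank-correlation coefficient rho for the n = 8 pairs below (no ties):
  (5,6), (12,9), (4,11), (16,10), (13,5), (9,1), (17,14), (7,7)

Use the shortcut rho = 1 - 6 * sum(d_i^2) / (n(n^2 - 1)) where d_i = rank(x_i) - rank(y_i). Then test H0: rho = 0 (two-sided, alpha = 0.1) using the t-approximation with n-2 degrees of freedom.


Step 1: Rank x and y separately (midranks; no ties here).
rank(x): 5->2, 12->5, 4->1, 16->7, 13->6, 9->4, 17->8, 7->3
rank(y): 6->3, 9->5, 11->7, 10->6, 5->2, 1->1, 14->8, 7->4
Step 2: d_i = R_x(i) - R_y(i); compute d_i^2.
  (2-3)^2=1, (5-5)^2=0, (1-7)^2=36, (7-6)^2=1, (6-2)^2=16, (4-1)^2=9, (8-8)^2=0, (3-4)^2=1
sum(d^2) = 64.
Step 3: rho = 1 - 6*64 / (8*(8^2 - 1)) = 1 - 384/504 = 0.238095.
Step 4: Under H0, t = rho * sqrt((n-2)/(1-rho^2)) = 0.6005 ~ t(6).
Step 5: Two-sided p-value from the t-distribution with 6 df = 0.570156.
Step 6: alpha = 0.1. fail to reject H0.

rho = 0.2381, p = 0.570156, fail to reject H0 at alpha = 0.1.


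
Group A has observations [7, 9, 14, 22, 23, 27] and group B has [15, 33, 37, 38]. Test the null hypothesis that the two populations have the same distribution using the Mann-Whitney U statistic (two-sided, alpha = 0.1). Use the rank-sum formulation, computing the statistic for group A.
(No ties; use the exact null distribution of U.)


Step 1: Combine and sort all 10 observations; assign midranks.
sorted (value, group): (7,X), (9,X), (14,X), (15,Y), (22,X), (23,X), (27,X), (33,Y), (37,Y), (38,Y)
ranks: 7->1, 9->2, 14->3, 15->4, 22->5, 23->6, 27->7, 33->8, 37->9, 38->10
Step 2: Rank sum for X: R1 = 1 + 2 + 3 + 5 + 6 + 7 = 24.
Step 3: U_X = R1 - n1(n1+1)/2 = 24 - 6*7/2 = 24 - 21 = 3.
       U_Y = n1*n2 - U_X = 24 - 3 = 21.
Step 4: No ties, so the exact null distribution of U (based on enumerating the C(10,6) = 210 equally likely rank assignments) gives the two-sided p-value.
Step 5: p-value = 0.066667; compare to alpha = 0.1. reject H0.

U_X = 3, p = 0.066667, reject H0 at alpha = 0.1.


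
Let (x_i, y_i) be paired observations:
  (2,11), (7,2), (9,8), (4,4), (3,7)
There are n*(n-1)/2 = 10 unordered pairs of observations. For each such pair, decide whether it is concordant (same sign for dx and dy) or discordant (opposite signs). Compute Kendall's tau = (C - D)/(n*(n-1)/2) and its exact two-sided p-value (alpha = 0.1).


Step 1: Enumerate the 10 unordered pairs (i,j) with i<j and classify each by sign(x_j-x_i) * sign(y_j-y_i).
  (1,2):dx=+5,dy=-9->D; (1,3):dx=+7,dy=-3->D; (1,4):dx=+2,dy=-7->D; (1,5):dx=+1,dy=-4->D
  (2,3):dx=+2,dy=+6->C; (2,4):dx=-3,dy=+2->D; (2,5):dx=-4,dy=+5->D; (3,4):dx=-5,dy=-4->C
  (3,5):dx=-6,dy=-1->C; (4,5):dx=-1,dy=+3->D
Step 2: C = 3, D = 7, total pairs = 10.
Step 3: tau = (C - D)/(n(n-1)/2) = (3 - 7)/10 = -0.400000.
Step 4: Exact two-sided p-value (enumerate n! = 120 permutations of y under H0): p = 0.483333.
Step 5: alpha = 0.1. fail to reject H0.

tau_b = -0.4000 (C=3, D=7), p = 0.483333, fail to reject H0.


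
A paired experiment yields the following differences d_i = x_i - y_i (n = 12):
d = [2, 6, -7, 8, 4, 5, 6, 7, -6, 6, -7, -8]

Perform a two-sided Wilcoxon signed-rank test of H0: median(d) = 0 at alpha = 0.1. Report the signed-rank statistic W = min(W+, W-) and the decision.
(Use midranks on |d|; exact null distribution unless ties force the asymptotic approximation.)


Step 1: Drop any zero differences (none here) and take |d_i|.
|d| = [2, 6, 7, 8, 4, 5, 6, 7, 6, 6, 7, 8]
Step 2: Midrank |d_i| (ties get averaged ranks).
ranks: |2|->1, |6|->5.5, |7|->9, |8|->11.5, |4|->2, |5|->3, |6|->5.5, |7|->9, |6|->5.5, |6|->5.5, |7|->9, |8|->11.5
Step 3: Attach original signs; sum ranks with positive sign and with negative sign.
W+ = 1 + 5.5 + 11.5 + 2 + 3 + 5.5 + 9 + 5.5 = 43
W- = 9 + 5.5 + 9 + 11.5 = 35
(Check: W+ + W- = 78 should equal n(n+1)/2 = 78.)
Step 4: Test statistic W = min(W+, W-) = 35.
Step 5: Ties in |d|, so use the tie-corrected normal approximation.
        E[W] = n(n+1)/4 = 12*13/4 = 39.
        Tie groups: |d|=6 (t=4), |d|=7 (t=3), |d|=8 (t=2); sum(t^3 - t) = 90.
        Var[W] = n(n+1)(2n+1)/24 - sum(t^3-t)/48 = 3900/24 - 90/48 = 160.625.
        z = (W - E[W]) / sqrt(Var[W]) = (35 - 39) / 12.6738 = -0.3156.
        Two-sided p = 2*Phi(z) = 0.752297.
Step 6: alpha = 0.1. fail to reject H0.

W+ = 43, W- = 35, W = min = 35, p = 0.752297, fail to reject H0.
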